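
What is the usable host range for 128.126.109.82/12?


Network: 128.112.0.0
Broadcast: 128.127.255.255
First usable = network + 1
Last usable = broadcast - 1
Range: 128.112.0.1 to 128.127.255.254


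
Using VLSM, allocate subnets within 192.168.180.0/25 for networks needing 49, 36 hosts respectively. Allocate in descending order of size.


49 hosts -> /26 (62 usable): 192.168.180.0/26
36 hosts -> /26 (62 usable): 192.168.180.64/26
Allocation: 192.168.180.0/26 (49 hosts, 62 usable); 192.168.180.64/26 (36 hosts, 62 usable)


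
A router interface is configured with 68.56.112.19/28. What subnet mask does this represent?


/28 means 28 network bits, 4 host bits
Binary: 11111111111111111111111111110000
Mask: 255.255.255.240


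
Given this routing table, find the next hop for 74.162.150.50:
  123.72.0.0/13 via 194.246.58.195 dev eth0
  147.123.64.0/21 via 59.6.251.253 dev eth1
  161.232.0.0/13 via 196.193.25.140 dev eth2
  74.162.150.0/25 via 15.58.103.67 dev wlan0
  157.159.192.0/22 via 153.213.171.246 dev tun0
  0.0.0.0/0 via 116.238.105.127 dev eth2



Longest prefix match for 74.162.150.50:
  /13 123.72.0.0: no
  /21 147.123.64.0: no
  /13 161.232.0.0: no
  /25 74.162.150.0: MATCH
  /22 157.159.192.0: no
  /0 0.0.0.0: MATCH
Selected: next-hop 15.58.103.67 via wlan0 (matched /25)


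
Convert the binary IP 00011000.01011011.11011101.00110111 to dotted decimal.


00011000 = 24
01011011 = 91
11011101 = 221
00110111 = 55
IP: 24.91.221.55


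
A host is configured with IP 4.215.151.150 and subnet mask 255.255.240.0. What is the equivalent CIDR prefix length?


Binary: 11111111.11111111.11110000.00000000
Count leading 1s
Prefix: /20


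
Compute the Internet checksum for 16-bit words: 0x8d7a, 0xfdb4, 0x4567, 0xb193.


Sum all words (with carry folding):
+ 0x8d7a = 0x8d7a
+ 0xfdb4 = 0x8b2f
+ 0x4567 = 0xd096
+ 0xb193 = 0x822a
One's complement: ~0x822a
Checksum = 0x7dd5


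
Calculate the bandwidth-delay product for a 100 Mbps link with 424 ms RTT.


BDP = bandwidth * RTT
= 100 Mbps * 424 ms
= 100 * 1e6 * 424 / 1000 bits
= 42400000 bits
= 5300000 bytes
= 5175.7812 KB
BDP = 42400000 bits (5300000 bytes)


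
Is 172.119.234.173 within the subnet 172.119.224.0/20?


Subnet network: 172.119.224.0
Test IP AND mask: 172.119.224.0
Yes, 172.119.234.173 is in 172.119.224.0/20


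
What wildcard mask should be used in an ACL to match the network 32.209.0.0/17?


Subnet mask: 255.255.128.0
Wildcard = 255.255.255.255 - subnet mask
255 - 255 = 0
255 - 255 = 0
255 - 128 = 127
255 - 0 = 255
Wildcard: 0.0.127.255


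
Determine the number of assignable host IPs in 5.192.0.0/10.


Host bits = 32 - 10 = 22
Total addresses = 2^22 = 4194304
Usable = total - 2 (network and broadcast)
Usable hosts: 4194302


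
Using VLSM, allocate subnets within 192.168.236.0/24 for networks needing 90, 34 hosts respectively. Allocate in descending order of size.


90 hosts -> /25 (126 usable): 192.168.236.0/25
34 hosts -> /26 (62 usable): 192.168.236.128/26
Allocation: 192.168.236.0/25 (90 hosts, 126 usable); 192.168.236.128/26 (34 hosts, 62 usable)


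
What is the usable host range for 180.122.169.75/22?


Network: 180.122.168.0
Broadcast: 180.122.171.255
First usable = network + 1
Last usable = broadcast - 1
Range: 180.122.168.1 to 180.122.171.254


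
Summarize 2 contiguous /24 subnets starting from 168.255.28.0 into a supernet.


Original prefix: /24
Number of subnets: 2 = 2^1
New prefix = 24 - 1 = 23
Supernet: 168.255.28.0/23


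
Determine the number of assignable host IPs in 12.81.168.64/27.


Host bits = 32 - 27 = 5
Total addresses = 2^5 = 32
Usable = total - 2 (network and broadcast)
Usable hosts: 30


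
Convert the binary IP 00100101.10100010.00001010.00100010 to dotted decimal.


00100101 = 37
10100010 = 162
00001010 = 10
00100010 = 34
IP: 37.162.10.34


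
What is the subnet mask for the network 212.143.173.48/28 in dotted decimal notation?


/28 means 28 network bits, 4 host bits
Binary: 11111111111111111111111111110000
Mask: 255.255.255.240


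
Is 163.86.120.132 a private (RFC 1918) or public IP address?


RFC 1918 private ranges:
  10.0.0.0/8 (10.0.0.0 - 10.255.255.255)
  172.16.0.0/12 (172.16.0.0 - 172.31.255.255)
  192.168.0.0/16 (192.168.0.0 - 192.168.255.255)
Public (not in any RFC 1918 range)


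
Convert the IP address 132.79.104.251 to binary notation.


132 = 10000100
79 = 01001111
104 = 01101000
251 = 11111011
Binary: 10000100.01001111.01101000.11111011


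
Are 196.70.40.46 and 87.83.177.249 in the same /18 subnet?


Mask: 255.255.192.0
196.70.40.46 AND mask = 196.70.0.0
87.83.177.249 AND mask = 87.83.128.0
No, different subnets (196.70.0.0 vs 87.83.128.0)


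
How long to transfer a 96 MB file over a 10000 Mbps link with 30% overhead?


Effective throughput = 10000 * (1 - 30/100) = 7000 Mbps
File size in Mb = 96 * 8 = 768 Mb
Time = 768 / 7000
Time = 0.1097 seconds


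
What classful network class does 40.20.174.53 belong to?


First octet: 40
Binary: 00101000
0xxxxxxx -> Class A (1-126)
Class A, default mask 255.0.0.0 (/8)


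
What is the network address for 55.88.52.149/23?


IP:   00110111.01011000.00110100.10010101
Mask: 11111111.11111111.11111110.00000000
AND operation:
Net:  00110111.01011000.00110100.00000000
Network: 55.88.52.0/23


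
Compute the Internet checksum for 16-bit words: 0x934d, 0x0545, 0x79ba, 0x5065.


Sum all words (with carry folding):
+ 0x934d = 0x934d
+ 0x0545 = 0x9892
+ 0x79ba = 0x124d
+ 0x5065 = 0x62b2
One's complement: ~0x62b2
Checksum = 0x9d4d


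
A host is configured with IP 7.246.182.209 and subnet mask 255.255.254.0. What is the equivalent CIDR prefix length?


Binary: 11111111.11111111.11111110.00000000
Count leading 1s
Prefix: /23


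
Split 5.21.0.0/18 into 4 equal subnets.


New prefix = 18 + 2 = 20
Each subnet has 4096 addresses
  5.21.0.0/20
  5.21.16.0/20
  5.21.32.0/20
  5.21.48.0/20
Subnets: 5.21.0.0/20, 5.21.16.0/20, 5.21.32.0/20, 5.21.48.0/20


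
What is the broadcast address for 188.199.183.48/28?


Network: 188.199.183.48/28
Host bits = 4
Set all host bits to 1:
Broadcast: 188.199.183.63


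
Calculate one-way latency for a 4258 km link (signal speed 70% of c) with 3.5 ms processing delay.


Speed = 0.7 * 3e5 km/s = 210000 km/s
Propagation delay = 4258 / 210000 = 0.0203 s = 20.2762 ms
Processing delay = 3.5 ms
Total one-way latency = 23.7762 ms


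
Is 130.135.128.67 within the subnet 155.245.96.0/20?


Subnet network: 155.245.96.0
Test IP AND mask: 130.135.128.0
No, 130.135.128.67 is not in 155.245.96.0/20


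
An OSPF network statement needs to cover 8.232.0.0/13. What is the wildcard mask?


Subnet mask: 255.248.0.0
Wildcard = 255.255.255.255 - subnet mask
255 - 255 = 0
255 - 248 = 7
255 - 0 = 255
255 - 0 = 255
Wildcard: 0.7.255.255


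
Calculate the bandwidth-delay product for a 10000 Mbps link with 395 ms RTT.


BDP = bandwidth * RTT
= 10000 Mbps * 395 ms
= 10000 * 1e6 * 395 / 1000 bits
= 3950000000 bits
= 493750000 bytes
= 482177.7344 KB
BDP = 3950000000 bits (493750000 bytes)


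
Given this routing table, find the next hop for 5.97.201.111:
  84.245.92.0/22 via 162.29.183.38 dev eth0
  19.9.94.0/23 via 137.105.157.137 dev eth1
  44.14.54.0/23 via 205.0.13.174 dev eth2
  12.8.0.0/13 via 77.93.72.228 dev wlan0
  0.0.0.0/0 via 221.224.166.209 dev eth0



Longest prefix match for 5.97.201.111:
  /22 84.245.92.0: no
  /23 19.9.94.0: no
  /23 44.14.54.0: no
  /13 12.8.0.0: no
  /0 0.0.0.0: MATCH
Selected: next-hop 221.224.166.209 via eth0 (matched /0)


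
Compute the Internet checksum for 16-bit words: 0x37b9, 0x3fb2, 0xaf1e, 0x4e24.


Sum all words (with carry folding):
+ 0x37b9 = 0x37b9
+ 0x3fb2 = 0x776b
+ 0xaf1e = 0x268a
+ 0x4e24 = 0x74ae
One's complement: ~0x74ae
Checksum = 0x8b51


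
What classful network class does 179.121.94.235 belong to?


First octet: 179
Binary: 10110011
10xxxxxx -> Class B (128-191)
Class B, default mask 255.255.0.0 (/16)


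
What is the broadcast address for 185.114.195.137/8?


Network: 185.0.0.0/8
Host bits = 24
Set all host bits to 1:
Broadcast: 185.255.255.255


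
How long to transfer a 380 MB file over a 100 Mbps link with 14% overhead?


Effective throughput = 100 * (1 - 14/100) = 86 Mbps
File size in Mb = 380 * 8 = 3040 Mb
Time = 3040 / 86
Time = 35.3488 seconds


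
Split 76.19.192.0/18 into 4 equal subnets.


New prefix = 18 + 2 = 20
Each subnet has 4096 addresses
  76.19.192.0/20
  76.19.208.0/20
  76.19.224.0/20
  76.19.240.0/20
Subnets: 76.19.192.0/20, 76.19.208.0/20, 76.19.224.0/20, 76.19.240.0/20


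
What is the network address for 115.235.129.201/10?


IP:   01110011.11101011.10000001.11001001
Mask: 11111111.11000000.00000000.00000000
AND operation:
Net:  01110011.11000000.00000000.00000000
Network: 115.192.0.0/10


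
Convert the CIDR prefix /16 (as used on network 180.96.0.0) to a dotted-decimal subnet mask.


/16 means 16 network bits, 16 host bits
Binary: 11111111111111110000000000000000
Mask: 255.255.0.0


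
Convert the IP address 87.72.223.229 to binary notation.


87 = 01010111
72 = 01001000
223 = 11011111
229 = 11100101
Binary: 01010111.01001000.11011111.11100101


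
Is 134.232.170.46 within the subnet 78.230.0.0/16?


Subnet network: 78.230.0.0
Test IP AND mask: 134.232.0.0
No, 134.232.170.46 is not in 78.230.0.0/16


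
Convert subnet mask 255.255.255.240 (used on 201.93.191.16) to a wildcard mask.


Subnet mask: 255.255.255.240
Wildcard = 255.255.255.255 - subnet mask
255 - 255 = 0
255 - 255 = 0
255 - 255 = 0
255 - 240 = 15
Wildcard: 0.0.0.15


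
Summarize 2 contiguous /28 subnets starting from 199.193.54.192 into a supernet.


Original prefix: /28
Number of subnets: 2 = 2^1
New prefix = 28 - 1 = 27
Supernet: 199.193.54.192/27


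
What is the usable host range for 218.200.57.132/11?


Network: 218.192.0.0
Broadcast: 218.223.255.255
First usable = network + 1
Last usable = broadcast - 1
Range: 218.192.0.1 to 218.223.255.254


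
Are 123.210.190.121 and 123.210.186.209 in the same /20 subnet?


Mask: 255.255.240.0
123.210.190.121 AND mask = 123.210.176.0
123.210.186.209 AND mask = 123.210.176.0
Yes, same subnet (123.210.176.0)


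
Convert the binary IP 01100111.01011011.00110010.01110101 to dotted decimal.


01100111 = 103
01011011 = 91
00110010 = 50
01110101 = 117
IP: 103.91.50.117


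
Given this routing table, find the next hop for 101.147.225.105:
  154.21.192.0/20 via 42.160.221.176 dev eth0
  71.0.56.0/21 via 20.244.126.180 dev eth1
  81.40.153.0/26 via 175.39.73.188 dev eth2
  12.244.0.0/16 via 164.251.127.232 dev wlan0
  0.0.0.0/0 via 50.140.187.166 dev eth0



Longest prefix match for 101.147.225.105:
  /20 154.21.192.0: no
  /21 71.0.56.0: no
  /26 81.40.153.0: no
  /16 12.244.0.0: no
  /0 0.0.0.0: MATCH
Selected: next-hop 50.140.187.166 via eth0 (matched /0)


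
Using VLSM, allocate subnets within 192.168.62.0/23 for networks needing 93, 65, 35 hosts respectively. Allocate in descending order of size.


93 hosts -> /25 (126 usable): 192.168.62.0/25
65 hosts -> /25 (126 usable): 192.168.62.128/25
35 hosts -> /26 (62 usable): 192.168.63.0/26
Allocation: 192.168.62.0/25 (93 hosts, 126 usable); 192.168.62.128/25 (65 hosts, 126 usable); 192.168.63.0/26 (35 hosts, 62 usable)


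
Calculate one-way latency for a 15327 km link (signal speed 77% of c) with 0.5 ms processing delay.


Speed = 0.77 * 3e5 km/s = 231000 km/s
Propagation delay = 15327 / 231000 = 0.0664 s = 66.3506 ms
Processing delay = 0.5 ms
Total one-way latency = 66.8506 ms


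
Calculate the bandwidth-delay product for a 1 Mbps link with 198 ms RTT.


BDP = bandwidth * RTT
= 1 Mbps * 198 ms
= 1 * 1e6 * 198 / 1000 bits
= 198000 bits
= 24750 bytes
= 24.1699 KB
BDP = 198000 bits (24750 bytes)


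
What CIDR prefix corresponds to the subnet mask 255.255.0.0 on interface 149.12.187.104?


Binary: 11111111.11111111.00000000.00000000
Count leading 1s
Prefix: /16


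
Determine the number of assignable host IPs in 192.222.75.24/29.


Host bits = 32 - 29 = 3
Total addresses = 2^3 = 8
Usable = total - 2 (network and broadcast)
Usable hosts: 6


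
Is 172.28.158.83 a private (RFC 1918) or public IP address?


RFC 1918 private ranges:
  10.0.0.0/8 (10.0.0.0 - 10.255.255.255)
  172.16.0.0/12 (172.16.0.0 - 172.31.255.255)
  192.168.0.0/16 (192.168.0.0 - 192.168.255.255)
Private (in 172.16.0.0/12)


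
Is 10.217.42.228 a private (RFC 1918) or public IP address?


RFC 1918 private ranges:
  10.0.0.0/8 (10.0.0.0 - 10.255.255.255)
  172.16.0.0/12 (172.16.0.0 - 172.31.255.255)
  192.168.0.0/16 (192.168.0.0 - 192.168.255.255)
Private (in 10.0.0.0/8)


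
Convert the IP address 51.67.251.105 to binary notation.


51 = 00110011
67 = 01000011
251 = 11111011
105 = 01101001
Binary: 00110011.01000011.11111011.01101001


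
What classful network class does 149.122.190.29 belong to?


First octet: 149
Binary: 10010101
10xxxxxx -> Class B (128-191)
Class B, default mask 255.255.0.0 (/16)


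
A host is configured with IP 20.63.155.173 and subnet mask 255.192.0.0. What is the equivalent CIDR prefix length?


Binary: 11111111.11000000.00000000.00000000
Count leading 1s
Prefix: /10


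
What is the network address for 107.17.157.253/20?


IP:   01101011.00010001.10011101.11111101
Mask: 11111111.11111111.11110000.00000000
AND operation:
Net:  01101011.00010001.10010000.00000000
Network: 107.17.144.0/20


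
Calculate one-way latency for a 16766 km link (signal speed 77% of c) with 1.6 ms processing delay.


Speed = 0.77 * 3e5 km/s = 231000 km/s
Propagation delay = 16766 / 231000 = 0.0726 s = 72.5801 ms
Processing delay = 1.6 ms
Total one-way latency = 74.1801 ms


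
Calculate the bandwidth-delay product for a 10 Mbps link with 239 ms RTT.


BDP = bandwidth * RTT
= 10 Mbps * 239 ms
= 10 * 1e6 * 239 / 1000 bits
= 2390000 bits
= 298750 bytes
= 291.748 KB
BDP = 2390000 bits (298750 bytes)


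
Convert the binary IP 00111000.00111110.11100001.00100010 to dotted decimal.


00111000 = 56
00111110 = 62
11100001 = 225
00100010 = 34
IP: 56.62.225.34


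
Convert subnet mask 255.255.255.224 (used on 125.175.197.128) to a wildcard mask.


Subnet mask: 255.255.255.224
Wildcard = 255.255.255.255 - subnet mask
255 - 255 = 0
255 - 255 = 0
255 - 255 = 0
255 - 224 = 31
Wildcard: 0.0.0.31


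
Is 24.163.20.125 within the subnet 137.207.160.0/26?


Subnet network: 137.207.160.0
Test IP AND mask: 24.163.20.64
No, 24.163.20.125 is not in 137.207.160.0/26


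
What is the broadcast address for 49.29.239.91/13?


Network: 49.24.0.0/13
Host bits = 19
Set all host bits to 1:
Broadcast: 49.31.255.255


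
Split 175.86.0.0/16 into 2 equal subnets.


New prefix = 16 + 1 = 17
Each subnet has 32768 addresses
  175.86.0.0/17
  175.86.128.0/17
Subnets: 175.86.0.0/17, 175.86.128.0/17


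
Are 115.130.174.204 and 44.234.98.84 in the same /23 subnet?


Mask: 255.255.254.0
115.130.174.204 AND mask = 115.130.174.0
44.234.98.84 AND mask = 44.234.98.0
No, different subnets (115.130.174.0 vs 44.234.98.0)


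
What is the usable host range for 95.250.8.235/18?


Network: 95.250.0.0
Broadcast: 95.250.63.255
First usable = network + 1
Last usable = broadcast - 1
Range: 95.250.0.1 to 95.250.63.254


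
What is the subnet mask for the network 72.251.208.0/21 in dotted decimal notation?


/21 means 21 network bits, 11 host bits
Binary: 11111111111111111111100000000000
Mask: 255.255.248.0


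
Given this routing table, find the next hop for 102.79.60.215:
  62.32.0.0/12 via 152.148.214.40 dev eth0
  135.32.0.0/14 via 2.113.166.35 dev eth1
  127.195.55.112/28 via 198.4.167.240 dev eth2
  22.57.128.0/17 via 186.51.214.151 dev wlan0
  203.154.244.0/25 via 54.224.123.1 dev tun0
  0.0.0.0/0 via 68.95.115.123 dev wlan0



Longest prefix match for 102.79.60.215:
  /12 62.32.0.0: no
  /14 135.32.0.0: no
  /28 127.195.55.112: no
  /17 22.57.128.0: no
  /25 203.154.244.0: no
  /0 0.0.0.0: MATCH
Selected: next-hop 68.95.115.123 via wlan0 (matched /0)


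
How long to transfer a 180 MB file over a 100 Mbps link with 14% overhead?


Effective throughput = 100 * (1 - 14/100) = 86 Mbps
File size in Mb = 180 * 8 = 1440 Mb
Time = 1440 / 86
Time = 16.7442 seconds


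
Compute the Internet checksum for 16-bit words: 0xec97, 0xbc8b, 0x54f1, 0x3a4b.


Sum all words (with carry folding):
+ 0xec97 = 0xec97
+ 0xbc8b = 0xa923
+ 0x54f1 = 0xfe14
+ 0x3a4b = 0x3860
One's complement: ~0x3860
Checksum = 0xc79f


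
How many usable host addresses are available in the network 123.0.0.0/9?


Host bits = 32 - 9 = 23
Total addresses = 2^23 = 8388608
Usable = total - 2 (network and broadcast)
Usable hosts: 8388606


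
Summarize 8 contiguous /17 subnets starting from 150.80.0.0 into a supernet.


Original prefix: /17
Number of subnets: 8 = 2^3
New prefix = 17 - 3 = 14
Supernet: 150.80.0.0/14


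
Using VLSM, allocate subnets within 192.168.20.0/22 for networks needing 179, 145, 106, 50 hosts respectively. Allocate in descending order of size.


179 hosts -> /24 (254 usable): 192.168.20.0/24
145 hosts -> /24 (254 usable): 192.168.21.0/24
106 hosts -> /25 (126 usable): 192.168.22.0/25
50 hosts -> /26 (62 usable): 192.168.22.128/26
Allocation: 192.168.20.0/24 (179 hosts, 254 usable); 192.168.21.0/24 (145 hosts, 254 usable); 192.168.22.0/25 (106 hosts, 126 usable); 192.168.22.128/26 (50 hosts, 62 usable)


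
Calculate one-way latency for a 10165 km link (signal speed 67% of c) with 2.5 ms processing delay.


Speed = 0.67 * 3e5 km/s = 201000 km/s
Propagation delay = 10165 / 201000 = 0.0506 s = 50.5721 ms
Processing delay = 2.5 ms
Total one-way latency = 53.0721 ms


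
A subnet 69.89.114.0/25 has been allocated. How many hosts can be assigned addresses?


Host bits = 32 - 25 = 7
Total addresses = 2^7 = 128
Usable = total - 2 (network and broadcast)
Usable hosts: 126


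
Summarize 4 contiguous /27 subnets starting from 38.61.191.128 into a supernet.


Original prefix: /27
Number of subnets: 4 = 2^2
New prefix = 27 - 2 = 25
Supernet: 38.61.191.128/25


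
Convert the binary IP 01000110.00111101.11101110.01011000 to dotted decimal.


01000110 = 70
00111101 = 61
11101110 = 238
01011000 = 88
IP: 70.61.238.88


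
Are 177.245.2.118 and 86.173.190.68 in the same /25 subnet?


Mask: 255.255.255.128
177.245.2.118 AND mask = 177.245.2.0
86.173.190.68 AND mask = 86.173.190.0
No, different subnets (177.245.2.0 vs 86.173.190.0)


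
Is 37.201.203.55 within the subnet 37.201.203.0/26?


Subnet network: 37.201.203.0
Test IP AND mask: 37.201.203.0
Yes, 37.201.203.55 is in 37.201.203.0/26


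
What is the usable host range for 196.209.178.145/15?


Network: 196.208.0.0
Broadcast: 196.209.255.255
First usable = network + 1
Last usable = broadcast - 1
Range: 196.208.0.1 to 196.209.255.254


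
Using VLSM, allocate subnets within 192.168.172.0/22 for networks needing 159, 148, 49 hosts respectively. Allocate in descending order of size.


159 hosts -> /24 (254 usable): 192.168.172.0/24
148 hosts -> /24 (254 usable): 192.168.173.0/24
49 hosts -> /26 (62 usable): 192.168.174.0/26
Allocation: 192.168.172.0/24 (159 hosts, 254 usable); 192.168.173.0/24 (148 hosts, 254 usable); 192.168.174.0/26 (49 hosts, 62 usable)


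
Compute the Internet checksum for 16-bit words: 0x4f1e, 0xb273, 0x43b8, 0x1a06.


Sum all words (with carry folding):
+ 0x4f1e = 0x4f1e
+ 0xb273 = 0x0192
+ 0x43b8 = 0x454a
+ 0x1a06 = 0x5f50
One's complement: ~0x5f50
Checksum = 0xa0af


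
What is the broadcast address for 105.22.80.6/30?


Network: 105.22.80.4/30
Host bits = 2
Set all host bits to 1:
Broadcast: 105.22.80.7


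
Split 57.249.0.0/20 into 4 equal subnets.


New prefix = 20 + 2 = 22
Each subnet has 1024 addresses
  57.249.0.0/22
  57.249.4.0/22
  57.249.8.0/22
  57.249.12.0/22
Subnets: 57.249.0.0/22, 57.249.4.0/22, 57.249.8.0/22, 57.249.12.0/22


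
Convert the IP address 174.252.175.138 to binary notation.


174 = 10101110
252 = 11111100
175 = 10101111
138 = 10001010
Binary: 10101110.11111100.10101111.10001010


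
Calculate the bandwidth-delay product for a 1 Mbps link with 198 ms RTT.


BDP = bandwidth * RTT
= 1 Mbps * 198 ms
= 1 * 1e6 * 198 / 1000 bits
= 198000 bits
= 24750 bytes
= 24.1699 KB
BDP = 198000 bits (24750 bytes)


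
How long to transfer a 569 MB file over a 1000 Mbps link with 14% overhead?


Effective throughput = 1000 * (1 - 14/100) = 860 Mbps
File size in Mb = 569 * 8 = 4552 Mb
Time = 4552 / 860
Time = 5.293 seconds


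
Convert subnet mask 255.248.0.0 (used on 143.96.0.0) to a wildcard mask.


Subnet mask: 255.248.0.0
Wildcard = 255.255.255.255 - subnet mask
255 - 255 = 0
255 - 248 = 7
255 - 0 = 255
255 - 0 = 255
Wildcard: 0.7.255.255


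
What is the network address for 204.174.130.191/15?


IP:   11001100.10101110.10000010.10111111
Mask: 11111111.11111110.00000000.00000000
AND operation:
Net:  11001100.10101110.00000000.00000000
Network: 204.174.0.0/15


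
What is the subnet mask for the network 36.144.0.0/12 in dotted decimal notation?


/12 means 12 network bits, 20 host bits
Binary: 11111111111100000000000000000000
Mask: 255.240.0.0


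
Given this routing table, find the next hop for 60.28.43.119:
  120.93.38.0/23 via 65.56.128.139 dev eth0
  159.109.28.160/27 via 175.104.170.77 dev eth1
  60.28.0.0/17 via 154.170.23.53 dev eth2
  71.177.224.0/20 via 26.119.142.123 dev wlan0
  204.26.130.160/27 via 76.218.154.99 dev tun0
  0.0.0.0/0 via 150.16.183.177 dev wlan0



Longest prefix match for 60.28.43.119:
  /23 120.93.38.0: no
  /27 159.109.28.160: no
  /17 60.28.0.0: MATCH
  /20 71.177.224.0: no
  /27 204.26.130.160: no
  /0 0.0.0.0: MATCH
Selected: next-hop 154.170.23.53 via eth2 (matched /17)


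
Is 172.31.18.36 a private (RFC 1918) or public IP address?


RFC 1918 private ranges:
  10.0.0.0/8 (10.0.0.0 - 10.255.255.255)
  172.16.0.0/12 (172.16.0.0 - 172.31.255.255)
  192.168.0.0/16 (192.168.0.0 - 192.168.255.255)
Private (in 172.16.0.0/12)


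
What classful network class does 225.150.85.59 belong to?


First octet: 225
Binary: 11100001
1110xxxx -> Class D (224-239)
Class D (multicast), default mask N/A


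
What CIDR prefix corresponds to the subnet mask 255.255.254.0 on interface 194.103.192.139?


Binary: 11111111.11111111.11111110.00000000
Count leading 1s
Prefix: /23


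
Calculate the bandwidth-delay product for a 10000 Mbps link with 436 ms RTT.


BDP = bandwidth * RTT
= 10000 Mbps * 436 ms
= 10000 * 1e6 * 436 / 1000 bits
= 4360000000 bits
= 545000000 bytes
= 532226.5625 KB
BDP = 4360000000 bits (545000000 bytes)


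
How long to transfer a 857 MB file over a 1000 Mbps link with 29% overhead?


Effective throughput = 1000 * (1 - 29/100) = 710 Mbps
File size in Mb = 857 * 8 = 6856 Mb
Time = 6856 / 710
Time = 9.6563 seconds


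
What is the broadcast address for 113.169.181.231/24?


Network: 113.169.181.0/24
Host bits = 8
Set all host bits to 1:
Broadcast: 113.169.181.255


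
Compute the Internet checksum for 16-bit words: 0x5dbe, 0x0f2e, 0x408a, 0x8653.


Sum all words (with carry folding):
+ 0x5dbe = 0x5dbe
+ 0x0f2e = 0x6cec
+ 0x408a = 0xad76
+ 0x8653 = 0x33ca
One's complement: ~0x33ca
Checksum = 0xcc35


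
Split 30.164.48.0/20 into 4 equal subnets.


New prefix = 20 + 2 = 22
Each subnet has 1024 addresses
  30.164.48.0/22
  30.164.52.0/22
  30.164.56.0/22
  30.164.60.0/22
Subnets: 30.164.48.0/22, 30.164.52.0/22, 30.164.56.0/22, 30.164.60.0/22


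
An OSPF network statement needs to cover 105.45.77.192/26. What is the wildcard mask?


Subnet mask: 255.255.255.192
Wildcard = 255.255.255.255 - subnet mask
255 - 255 = 0
255 - 255 = 0
255 - 255 = 0
255 - 192 = 63
Wildcard: 0.0.0.63


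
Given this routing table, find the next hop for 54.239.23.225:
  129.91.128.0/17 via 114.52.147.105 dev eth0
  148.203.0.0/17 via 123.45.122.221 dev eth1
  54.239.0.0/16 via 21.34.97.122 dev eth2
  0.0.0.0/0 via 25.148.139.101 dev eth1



Longest prefix match for 54.239.23.225:
  /17 129.91.128.0: no
  /17 148.203.0.0: no
  /16 54.239.0.0: MATCH
  /0 0.0.0.0: MATCH
Selected: next-hop 21.34.97.122 via eth2 (matched /16)


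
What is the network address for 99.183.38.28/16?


IP:   01100011.10110111.00100110.00011100
Mask: 11111111.11111111.00000000.00000000
AND operation:
Net:  01100011.10110111.00000000.00000000
Network: 99.183.0.0/16


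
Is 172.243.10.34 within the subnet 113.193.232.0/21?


Subnet network: 113.193.232.0
Test IP AND mask: 172.243.8.0
No, 172.243.10.34 is not in 113.193.232.0/21


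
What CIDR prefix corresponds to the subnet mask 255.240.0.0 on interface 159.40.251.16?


Binary: 11111111.11110000.00000000.00000000
Count leading 1s
Prefix: /12


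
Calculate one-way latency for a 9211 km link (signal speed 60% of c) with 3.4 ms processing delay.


Speed = 0.6 * 3e5 km/s = 180000 km/s
Propagation delay = 9211 / 180000 = 0.0512 s = 51.1722 ms
Processing delay = 3.4 ms
Total one-way latency = 54.5722 ms


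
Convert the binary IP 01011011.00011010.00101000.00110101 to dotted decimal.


01011011 = 91
00011010 = 26
00101000 = 40
00110101 = 53
IP: 91.26.40.53


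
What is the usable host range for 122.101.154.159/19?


Network: 122.101.128.0
Broadcast: 122.101.159.255
First usable = network + 1
Last usable = broadcast - 1
Range: 122.101.128.1 to 122.101.159.254


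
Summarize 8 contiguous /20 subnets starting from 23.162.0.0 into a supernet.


Original prefix: /20
Number of subnets: 8 = 2^3
New prefix = 20 - 3 = 17
Supernet: 23.162.0.0/17


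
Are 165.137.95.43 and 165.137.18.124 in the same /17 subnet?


Mask: 255.255.128.0
165.137.95.43 AND mask = 165.137.0.0
165.137.18.124 AND mask = 165.137.0.0
Yes, same subnet (165.137.0.0)


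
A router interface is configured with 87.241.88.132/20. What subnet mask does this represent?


/20 means 20 network bits, 12 host bits
Binary: 11111111111111111111000000000000
Mask: 255.255.240.0


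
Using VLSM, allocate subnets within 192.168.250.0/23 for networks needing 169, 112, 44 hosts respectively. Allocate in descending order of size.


169 hosts -> /24 (254 usable): 192.168.250.0/24
112 hosts -> /25 (126 usable): 192.168.251.0/25
44 hosts -> /26 (62 usable): 192.168.251.128/26
Allocation: 192.168.250.0/24 (169 hosts, 254 usable); 192.168.251.0/25 (112 hosts, 126 usable); 192.168.251.128/26 (44 hosts, 62 usable)


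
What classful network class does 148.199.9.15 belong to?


First octet: 148
Binary: 10010100
10xxxxxx -> Class B (128-191)
Class B, default mask 255.255.0.0 (/16)


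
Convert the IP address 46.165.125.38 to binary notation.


46 = 00101110
165 = 10100101
125 = 01111101
38 = 00100110
Binary: 00101110.10100101.01111101.00100110


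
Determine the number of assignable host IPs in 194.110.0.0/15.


Host bits = 32 - 15 = 17
Total addresses = 2^17 = 131072
Usable = total - 2 (network and broadcast)
Usable hosts: 131070


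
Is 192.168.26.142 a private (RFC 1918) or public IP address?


RFC 1918 private ranges:
  10.0.0.0/8 (10.0.0.0 - 10.255.255.255)
  172.16.0.0/12 (172.16.0.0 - 172.31.255.255)
  192.168.0.0/16 (192.168.0.0 - 192.168.255.255)
Private (in 192.168.0.0/16)


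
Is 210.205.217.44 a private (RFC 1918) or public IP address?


RFC 1918 private ranges:
  10.0.0.0/8 (10.0.0.0 - 10.255.255.255)
  172.16.0.0/12 (172.16.0.0 - 172.31.255.255)
  192.168.0.0/16 (192.168.0.0 - 192.168.255.255)
Public (not in any RFC 1918 range)


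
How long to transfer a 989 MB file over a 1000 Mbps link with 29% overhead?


Effective throughput = 1000 * (1 - 29/100) = 710 Mbps
File size in Mb = 989 * 8 = 7912 Mb
Time = 7912 / 710
Time = 11.1437 seconds


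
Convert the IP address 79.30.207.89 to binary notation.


79 = 01001111
30 = 00011110
207 = 11001111
89 = 01011001
Binary: 01001111.00011110.11001111.01011001


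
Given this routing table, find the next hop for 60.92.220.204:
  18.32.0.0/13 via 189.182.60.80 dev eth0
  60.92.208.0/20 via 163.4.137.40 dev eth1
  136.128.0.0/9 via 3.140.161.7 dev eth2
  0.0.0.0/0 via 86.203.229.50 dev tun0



Longest prefix match for 60.92.220.204:
  /13 18.32.0.0: no
  /20 60.92.208.0: MATCH
  /9 136.128.0.0: no
  /0 0.0.0.0: MATCH
Selected: next-hop 163.4.137.40 via eth1 (matched /20)


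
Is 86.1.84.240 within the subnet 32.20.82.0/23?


Subnet network: 32.20.82.0
Test IP AND mask: 86.1.84.0
No, 86.1.84.240 is not in 32.20.82.0/23


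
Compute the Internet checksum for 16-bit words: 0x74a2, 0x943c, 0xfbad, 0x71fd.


Sum all words (with carry folding):
+ 0x74a2 = 0x74a2
+ 0x943c = 0x08df
+ 0xfbad = 0x048d
+ 0x71fd = 0x768a
One's complement: ~0x768a
Checksum = 0x8975


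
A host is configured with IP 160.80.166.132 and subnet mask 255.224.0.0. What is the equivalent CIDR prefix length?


Binary: 11111111.11100000.00000000.00000000
Count leading 1s
Prefix: /11


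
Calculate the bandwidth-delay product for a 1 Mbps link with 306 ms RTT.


BDP = bandwidth * RTT
= 1 Mbps * 306 ms
= 1 * 1e6 * 306 / 1000 bits
= 306000 bits
= 38250 bytes
= 37.3535 KB
BDP = 306000 bits (38250 bytes)


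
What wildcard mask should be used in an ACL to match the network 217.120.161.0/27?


Subnet mask: 255.255.255.224
Wildcard = 255.255.255.255 - subnet mask
255 - 255 = 0
255 - 255 = 0
255 - 255 = 0
255 - 224 = 31
Wildcard: 0.0.0.31


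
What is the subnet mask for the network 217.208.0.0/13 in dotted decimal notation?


/13 means 13 network bits, 19 host bits
Binary: 11111111111110000000000000000000
Mask: 255.248.0.0


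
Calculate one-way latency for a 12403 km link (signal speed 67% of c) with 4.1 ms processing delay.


Speed = 0.67 * 3e5 km/s = 201000 km/s
Propagation delay = 12403 / 201000 = 0.0617 s = 61.7065 ms
Processing delay = 4.1 ms
Total one-way latency = 65.8065 ms


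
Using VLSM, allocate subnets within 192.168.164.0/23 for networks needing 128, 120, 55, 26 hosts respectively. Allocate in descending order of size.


128 hosts -> /24 (254 usable): 192.168.164.0/24
120 hosts -> /25 (126 usable): 192.168.165.0/25
55 hosts -> /26 (62 usable): 192.168.165.128/26
26 hosts -> /27 (30 usable): 192.168.165.192/27
Allocation: 192.168.164.0/24 (128 hosts, 254 usable); 192.168.165.0/25 (120 hosts, 126 usable); 192.168.165.128/26 (55 hosts, 62 usable); 192.168.165.192/27 (26 hosts, 30 usable)


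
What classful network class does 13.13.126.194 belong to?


First octet: 13
Binary: 00001101
0xxxxxxx -> Class A (1-126)
Class A, default mask 255.0.0.0 (/8)


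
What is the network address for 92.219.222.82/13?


IP:   01011100.11011011.11011110.01010010
Mask: 11111111.11111000.00000000.00000000
AND operation:
Net:  01011100.11011000.00000000.00000000
Network: 92.216.0.0/13


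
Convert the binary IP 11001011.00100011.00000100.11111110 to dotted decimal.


11001011 = 203
00100011 = 35
00000100 = 4
11111110 = 254
IP: 203.35.4.254


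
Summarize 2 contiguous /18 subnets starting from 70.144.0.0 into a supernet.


Original prefix: /18
Number of subnets: 2 = 2^1
New prefix = 18 - 1 = 17
Supernet: 70.144.0.0/17


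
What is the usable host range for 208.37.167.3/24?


Network: 208.37.167.0
Broadcast: 208.37.167.255
First usable = network + 1
Last usable = broadcast - 1
Range: 208.37.167.1 to 208.37.167.254


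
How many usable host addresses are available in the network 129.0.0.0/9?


Host bits = 32 - 9 = 23
Total addresses = 2^23 = 8388608
Usable = total - 2 (network and broadcast)
Usable hosts: 8388606


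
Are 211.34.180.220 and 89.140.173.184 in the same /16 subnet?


Mask: 255.255.0.0
211.34.180.220 AND mask = 211.34.0.0
89.140.173.184 AND mask = 89.140.0.0
No, different subnets (211.34.0.0 vs 89.140.0.0)


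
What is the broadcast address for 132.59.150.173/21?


Network: 132.59.144.0/21
Host bits = 11
Set all host bits to 1:
Broadcast: 132.59.151.255


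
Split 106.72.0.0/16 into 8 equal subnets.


New prefix = 16 + 3 = 19
Each subnet has 8192 addresses
  106.72.0.0/19
  106.72.32.0/19
  106.72.64.0/19
  106.72.96.0/19
  106.72.128.0/19
  106.72.160.0/19
  106.72.192.0/19
  106.72.224.0/19
Subnets: 106.72.0.0/19, 106.72.32.0/19, 106.72.64.0/19, 106.72.96.0/19, 106.72.128.0/19, 106.72.160.0/19, 106.72.192.0/19, 106.72.224.0/19


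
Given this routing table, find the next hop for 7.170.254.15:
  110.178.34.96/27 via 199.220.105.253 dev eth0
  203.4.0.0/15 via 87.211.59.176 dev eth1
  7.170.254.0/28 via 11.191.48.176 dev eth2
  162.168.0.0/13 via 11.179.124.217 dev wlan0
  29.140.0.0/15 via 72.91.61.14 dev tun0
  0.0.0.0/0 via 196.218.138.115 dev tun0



Longest prefix match for 7.170.254.15:
  /27 110.178.34.96: no
  /15 203.4.0.0: no
  /28 7.170.254.0: MATCH
  /13 162.168.0.0: no
  /15 29.140.0.0: no
  /0 0.0.0.0: MATCH
Selected: next-hop 11.191.48.176 via eth2 (matched /28)


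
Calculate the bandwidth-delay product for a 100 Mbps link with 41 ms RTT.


BDP = bandwidth * RTT
= 100 Mbps * 41 ms
= 100 * 1e6 * 41 / 1000 bits
= 4100000 bits
= 512500 bytes
= 500.4883 KB
BDP = 4100000 bits (512500 bytes)


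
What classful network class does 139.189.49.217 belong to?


First octet: 139
Binary: 10001011
10xxxxxx -> Class B (128-191)
Class B, default mask 255.255.0.0 (/16)


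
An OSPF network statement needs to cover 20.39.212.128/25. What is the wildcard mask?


Subnet mask: 255.255.255.128
Wildcard = 255.255.255.255 - subnet mask
255 - 255 = 0
255 - 255 = 0
255 - 255 = 0
255 - 128 = 127
Wildcard: 0.0.0.127


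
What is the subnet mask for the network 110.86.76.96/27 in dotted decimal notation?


/27 means 27 network bits, 5 host bits
Binary: 11111111111111111111111111100000
Mask: 255.255.255.224


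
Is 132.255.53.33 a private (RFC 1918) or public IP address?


RFC 1918 private ranges:
  10.0.0.0/8 (10.0.0.0 - 10.255.255.255)
  172.16.0.0/12 (172.16.0.0 - 172.31.255.255)
  192.168.0.0/16 (192.168.0.0 - 192.168.255.255)
Public (not in any RFC 1918 range)


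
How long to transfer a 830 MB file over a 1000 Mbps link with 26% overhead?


Effective throughput = 1000 * (1 - 26/100) = 740 Mbps
File size in Mb = 830 * 8 = 6640 Mb
Time = 6640 / 740
Time = 8.973 seconds


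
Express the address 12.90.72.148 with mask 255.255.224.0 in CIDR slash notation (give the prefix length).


Binary: 11111111.11111111.11100000.00000000
Count leading 1s
Prefix: /19


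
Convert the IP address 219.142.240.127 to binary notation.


219 = 11011011
142 = 10001110
240 = 11110000
127 = 01111111
Binary: 11011011.10001110.11110000.01111111


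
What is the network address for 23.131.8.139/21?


IP:   00010111.10000011.00001000.10001011
Mask: 11111111.11111111.11111000.00000000
AND operation:
Net:  00010111.10000011.00001000.00000000
Network: 23.131.8.0/21


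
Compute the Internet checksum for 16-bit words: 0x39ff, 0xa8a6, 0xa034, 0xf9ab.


Sum all words (with carry folding):
+ 0x39ff = 0x39ff
+ 0xa8a6 = 0xe2a5
+ 0xa034 = 0x82da
+ 0xf9ab = 0x7c86
One's complement: ~0x7c86
Checksum = 0x8379


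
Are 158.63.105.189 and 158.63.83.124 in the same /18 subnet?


Mask: 255.255.192.0
158.63.105.189 AND mask = 158.63.64.0
158.63.83.124 AND mask = 158.63.64.0
Yes, same subnet (158.63.64.0)


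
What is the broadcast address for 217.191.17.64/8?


Network: 217.0.0.0/8
Host bits = 24
Set all host bits to 1:
Broadcast: 217.255.255.255


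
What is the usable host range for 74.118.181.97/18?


Network: 74.118.128.0
Broadcast: 74.118.191.255
First usable = network + 1
Last usable = broadcast - 1
Range: 74.118.128.1 to 74.118.191.254


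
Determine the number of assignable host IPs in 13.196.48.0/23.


Host bits = 32 - 23 = 9
Total addresses = 2^9 = 512
Usable = total - 2 (network and broadcast)
Usable hosts: 510


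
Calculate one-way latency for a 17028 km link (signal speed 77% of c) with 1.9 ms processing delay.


Speed = 0.77 * 3e5 km/s = 231000 km/s
Propagation delay = 17028 / 231000 = 0.0737 s = 73.7143 ms
Processing delay = 1.9 ms
Total one-way latency = 75.6143 ms


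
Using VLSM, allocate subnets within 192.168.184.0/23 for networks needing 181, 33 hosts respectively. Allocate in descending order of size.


181 hosts -> /24 (254 usable): 192.168.184.0/24
33 hosts -> /26 (62 usable): 192.168.185.0/26
Allocation: 192.168.184.0/24 (181 hosts, 254 usable); 192.168.185.0/26 (33 hosts, 62 usable)


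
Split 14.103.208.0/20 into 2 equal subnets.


New prefix = 20 + 1 = 21
Each subnet has 2048 addresses
  14.103.208.0/21
  14.103.216.0/21
Subnets: 14.103.208.0/21, 14.103.216.0/21


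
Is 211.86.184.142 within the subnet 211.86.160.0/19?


Subnet network: 211.86.160.0
Test IP AND mask: 211.86.160.0
Yes, 211.86.184.142 is in 211.86.160.0/19


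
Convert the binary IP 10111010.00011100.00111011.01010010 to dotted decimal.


10111010 = 186
00011100 = 28
00111011 = 59
01010010 = 82
IP: 186.28.59.82


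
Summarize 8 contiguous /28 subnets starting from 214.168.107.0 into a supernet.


Original prefix: /28
Number of subnets: 8 = 2^3
New prefix = 28 - 3 = 25
Supernet: 214.168.107.0/25


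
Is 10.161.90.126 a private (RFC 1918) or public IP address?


RFC 1918 private ranges:
  10.0.0.0/8 (10.0.0.0 - 10.255.255.255)
  172.16.0.0/12 (172.16.0.0 - 172.31.255.255)
  192.168.0.0/16 (192.168.0.0 - 192.168.255.255)
Private (in 10.0.0.0/8)


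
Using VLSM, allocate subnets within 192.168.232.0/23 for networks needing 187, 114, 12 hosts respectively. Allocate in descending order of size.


187 hosts -> /24 (254 usable): 192.168.232.0/24
114 hosts -> /25 (126 usable): 192.168.233.0/25
12 hosts -> /28 (14 usable): 192.168.233.128/28
Allocation: 192.168.232.0/24 (187 hosts, 254 usable); 192.168.233.0/25 (114 hosts, 126 usable); 192.168.233.128/28 (12 hosts, 14 usable)


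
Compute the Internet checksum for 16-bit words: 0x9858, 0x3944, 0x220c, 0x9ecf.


Sum all words (with carry folding):
+ 0x9858 = 0x9858
+ 0x3944 = 0xd19c
+ 0x220c = 0xf3a8
+ 0x9ecf = 0x9278
One's complement: ~0x9278
Checksum = 0x6d87


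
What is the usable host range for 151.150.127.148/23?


Network: 151.150.126.0
Broadcast: 151.150.127.255
First usable = network + 1
Last usable = broadcast - 1
Range: 151.150.126.1 to 151.150.127.254


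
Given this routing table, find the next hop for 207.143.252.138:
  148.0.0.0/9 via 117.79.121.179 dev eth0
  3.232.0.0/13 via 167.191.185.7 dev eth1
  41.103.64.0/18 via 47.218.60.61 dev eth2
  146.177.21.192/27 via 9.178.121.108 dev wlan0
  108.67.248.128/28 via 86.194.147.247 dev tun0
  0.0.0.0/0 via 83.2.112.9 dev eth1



Longest prefix match for 207.143.252.138:
  /9 148.0.0.0: no
  /13 3.232.0.0: no
  /18 41.103.64.0: no
  /27 146.177.21.192: no
  /28 108.67.248.128: no
  /0 0.0.0.0: MATCH
Selected: next-hop 83.2.112.9 via eth1 (matched /0)


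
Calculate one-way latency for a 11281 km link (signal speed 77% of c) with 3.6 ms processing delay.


Speed = 0.77 * 3e5 km/s = 231000 km/s
Propagation delay = 11281 / 231000 = 0.0488 s = 48.8355 ms
Processing delay = 3.6 ms
Total one-way latency = 52.4355 ms


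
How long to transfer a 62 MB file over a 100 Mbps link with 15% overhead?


Effective throughput = 100 * (1 - 15/100) = 85 Mbps
File size in Mb = 62 * 8 = 496 Mb
Time = 496 / 85
Time = 5.8353 seconds


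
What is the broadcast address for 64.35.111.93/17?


Network: 64.35.0.0/17
Host bits = 15
Set all host bits to 1:
Broadcast: 64.35.127.255


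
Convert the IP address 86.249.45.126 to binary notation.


86 = 01010110
249 = 11111001
45 = 00101101
126 = 01111110
Binary: 01010110.11111001.00101101.01111110


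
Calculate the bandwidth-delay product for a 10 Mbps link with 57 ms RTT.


BDP = bandwidth * RTT
= 10 Mbps * 57 ms
= 10 * 1e6 * 57 / 1000 bits
= 570000 bits
= 71250 bytes
= 69.5801 KB
BDP = 570000 bits (71250 bytes)
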